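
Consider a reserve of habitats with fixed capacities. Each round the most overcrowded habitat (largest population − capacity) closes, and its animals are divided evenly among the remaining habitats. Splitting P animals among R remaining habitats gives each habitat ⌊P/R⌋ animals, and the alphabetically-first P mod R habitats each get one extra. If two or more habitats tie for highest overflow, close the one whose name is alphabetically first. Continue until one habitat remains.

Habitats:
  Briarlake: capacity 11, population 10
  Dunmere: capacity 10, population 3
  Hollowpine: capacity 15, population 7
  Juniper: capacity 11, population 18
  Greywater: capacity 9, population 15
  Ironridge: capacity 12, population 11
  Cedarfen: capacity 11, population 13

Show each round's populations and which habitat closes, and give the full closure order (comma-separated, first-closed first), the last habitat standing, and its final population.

Round 1: Briarlake=10 Cedarfen=13 Dunmere=3 Greywater=15 Hollowpine=7 Ironridge=11 Juniper=18 → close Juniper (overflow 7)
  18÷6 = 3 each, +1 to first 0
Round 2: Briarlake=13 Cedarfen=16 Dunmere=6 Greywater=18 Hollowpine=10 Ironridge=14 → close Greywater (overflow 9)
  18÷5 = 3 each, +1 to first 3
Round 3: Briarlake=17 Cedarfen=20 Dunmere=10 Hollowpine=13 Ironridge=17 → close Cedarfen (overflow 9)
  20÷4 = 5 each, +1 to first 0
Round 4: Briarlake=22 Dunmere=15 Hollowpine=18 Ironridge=22 → close Briarlake (overflow 11)
  22÷3 = 7 each, +1 to first 1
Round 5: Dunmere=23 Hollowpine=25 Ironridge=29 → close Ironridge (overflow 17)
  29÷2 = 14 each, +1 to first 1
Round 6: Dunmere=38 Hollowpine=39 → close Dunmere (overflow 28)
  38÷1 = 38 each, +1 to first 0

Closure order: Juniper, Greywater, Cedarfen, Briarlake, Ironridge, Dunmere
Last habitat: Hollowpine with 77 animals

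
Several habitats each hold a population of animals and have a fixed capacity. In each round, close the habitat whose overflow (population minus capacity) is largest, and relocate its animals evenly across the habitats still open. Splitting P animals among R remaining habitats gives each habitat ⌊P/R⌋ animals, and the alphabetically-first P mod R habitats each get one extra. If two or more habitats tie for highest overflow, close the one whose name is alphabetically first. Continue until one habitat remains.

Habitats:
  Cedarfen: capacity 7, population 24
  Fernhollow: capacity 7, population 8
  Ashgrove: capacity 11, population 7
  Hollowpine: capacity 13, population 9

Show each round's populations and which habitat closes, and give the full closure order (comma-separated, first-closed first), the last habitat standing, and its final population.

Closure order: Cedarfen, Fernhollow, Ashgrove
Last habitat: Hollowpine with 48 animals

Round 1: Ashgrove=7 Cedarfen=24 Fernhollow=8 Hollowpine=9 → close Cedarfen (overflow 17)
  24÷3 = 8 each, +1 to first 0
Round 2: Ashgrove=15 Fernhollow=16 Hollowpine=17 → close Fernhollow (overflow 9)
  16÷2 = 8 each, +1 to first 0
Round 3: Ashgrove=23 Hollowpine=25 → close Ashgrove (overflow 12)
  23÷1 = 23 each, +1 to first 0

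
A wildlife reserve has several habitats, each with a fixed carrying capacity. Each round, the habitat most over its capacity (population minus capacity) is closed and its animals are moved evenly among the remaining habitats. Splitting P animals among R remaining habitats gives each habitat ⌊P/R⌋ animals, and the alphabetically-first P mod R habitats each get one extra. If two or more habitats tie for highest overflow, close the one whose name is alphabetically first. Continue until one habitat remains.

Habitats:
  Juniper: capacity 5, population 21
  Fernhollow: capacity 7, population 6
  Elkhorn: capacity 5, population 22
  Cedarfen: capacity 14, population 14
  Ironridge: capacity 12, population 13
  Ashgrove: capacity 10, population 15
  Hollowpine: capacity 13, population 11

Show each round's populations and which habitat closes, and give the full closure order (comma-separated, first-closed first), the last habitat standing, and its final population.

Closure order: Elkhorn, Juniper, Ashgrove, Cedarfen, Fernhollow, Hollowpine
Last habitat: Ironridge with 102 animals

Round 1: Ashgrove=15 Cedarfen=14 Elkhorn=22 Fernhollow=6 Hollowpine=11 Ironridge=13 Juniper=21 → close Elkhorn (overflow 17)
  22÷6 = 3 each, +1 to first 4
Round 2: Ashgrove=19 Cedarfen=18 Fernhollow=10 Hollowpine=15 Ironridge=16 Juniper=24 → close Juniper (overflow 19)
  24÷5 = 4 each, +1 to first 4
Round 3: Ashgrove=24 Cedarfen=23 Fernhollow=15 Hollowpine=20 Ironridge=20 → close Ashgrove (overflow 14)
  24÷4 = 6 each, +1 to first 0
Round 4: Cedarfen=29 Fernhollow=21 Hollowpine=26 Ironridge=26 → close Cedarfen (overflow 15)
  29÷3 = 9 each, +1 to first 2
Round 5: Fernhollow=31 Hollowpine=36 Ironridge=35 → close Fernhollow (overflow 24)
  31÷2 = 15 each, +1 to first 1
Round 6: Hollowpine=52 Ironridge=50 → close Hollowpine (overflow 39)
  52÷1 = 52 each, +1 to first 0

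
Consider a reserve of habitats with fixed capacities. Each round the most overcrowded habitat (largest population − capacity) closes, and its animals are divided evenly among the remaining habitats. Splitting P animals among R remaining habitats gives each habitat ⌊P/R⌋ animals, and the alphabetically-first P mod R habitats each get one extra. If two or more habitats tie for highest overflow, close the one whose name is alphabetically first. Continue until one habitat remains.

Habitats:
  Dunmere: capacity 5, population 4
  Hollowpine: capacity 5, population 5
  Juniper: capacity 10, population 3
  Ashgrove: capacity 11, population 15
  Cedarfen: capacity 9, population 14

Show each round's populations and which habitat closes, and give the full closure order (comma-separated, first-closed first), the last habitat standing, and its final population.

Closure order: Cedarfen, Ashgrove, Dunmere, Hollowpine
Last habitat: Juniper with 41 animals

Round 1: Ashgrove=15 Cedarfen=14 Dunmere=4 Hollowpine=5 Juniper=3 → close Cedarfen (overflow 5)
  14÷4 = 3 each, +1 to first 2
Round 2: Ashgrove=19 Dunmere=8 Hollowpine=8 Juniper=6 → close Ashgrove (overflow 8)
  19÷3 = 6 each, +1 to first 1
Round 3: Dunmere=15 Hollowpine=14 Juniper=12 → close Dunmere (overflow 10)
  15÷2 = 7 each, +1 to first 1
Round 4: Hollowpine=22 Juniper=19 → close Hollowpine (overflow 17)
  22÷1 = 22 each, +1 to first 0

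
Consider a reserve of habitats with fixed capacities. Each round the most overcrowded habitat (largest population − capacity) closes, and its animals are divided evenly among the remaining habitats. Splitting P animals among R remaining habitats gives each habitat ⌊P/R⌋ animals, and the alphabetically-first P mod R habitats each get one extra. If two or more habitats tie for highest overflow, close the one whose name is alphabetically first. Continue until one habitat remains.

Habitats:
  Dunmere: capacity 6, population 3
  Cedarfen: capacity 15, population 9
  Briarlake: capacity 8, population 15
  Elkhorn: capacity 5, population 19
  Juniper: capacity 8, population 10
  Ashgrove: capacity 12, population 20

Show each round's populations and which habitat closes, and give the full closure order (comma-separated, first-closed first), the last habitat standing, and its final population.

Round 1: Ashgrove=20 Briarlake=15 Cedarfen=9 Dunmere=3 Elkhorn=19 Juniper=10 → close Elkhorn (overflow 14)
  19÷5 = 3 each, +1 to first 4
Round 2: Ashgrove=24 Briarlake=19 Cedarfen=13 Dunmere=7 Juniper=13 → close Ashgrove (overflow 12)
  24÷4 = 6 each, +1 to first 0
Round 3: Briarlake=25 Cedarfen=19 Dunmere=13 Juniper=19 → close Briarlake (overflow 17)
  25÷3 = 8 each, +1 to first 1
Round 4: Cedarfen=28 Dunmere=21 Juniper=27 → close Juniper (overflow 19)
  27÷2 = 13 each, +1 to first 1
Round 5: Cedarfen=42 Dunmere=34 → close Dunmere (overflow 28)
  34÷1 = 34 each, +1 to first 0

Closure order: Elkhorn, Ashgrove, Briarlake, Juniper, Dunmere
Last habitat: Cedarfen with 76 animals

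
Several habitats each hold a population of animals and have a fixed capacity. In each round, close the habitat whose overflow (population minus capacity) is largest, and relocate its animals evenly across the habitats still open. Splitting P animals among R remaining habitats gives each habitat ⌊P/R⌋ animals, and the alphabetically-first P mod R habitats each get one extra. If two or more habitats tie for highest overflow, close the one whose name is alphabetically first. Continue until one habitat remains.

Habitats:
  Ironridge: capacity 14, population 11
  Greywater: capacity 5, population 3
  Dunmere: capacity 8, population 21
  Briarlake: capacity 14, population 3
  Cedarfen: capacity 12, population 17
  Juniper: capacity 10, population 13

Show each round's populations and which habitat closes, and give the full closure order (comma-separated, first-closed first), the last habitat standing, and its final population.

Round 1: Briarlake=3 Cedarfen=17 Dunmere=21 Greywater=3 Ironridge=11 Juniper=13 → close Dunmere (overflow 13)
  21÷5 = 4 each, +1 to first 1
Round 2: Briarlake=8 Cedarfen=21 Greywater=7 Ironridge=15 Juniper=17 → close Cedarfen (overflow 9)
  21÷4 = 5 each, +1 to first 1
Round 3: Briarlake=14 Greywater=12 Ironridge=20 Juniper=22 → close Juniper (overflow 12)
  22÷3 = 7 each, +1 to first 1
Round 4: Briarlake=22 Greywater=19 Ironridge=27 → close Greywater (overflow 14)
  19÷2 = 9 each, +1 to first 1
Round 5: Briarlake=32 Ironridge=36 → close Ironridge (overflow 22)
  36÷1 = 36 each, +1 to first 0

Closure order: Dunmere, Cedarfen, Juniper, Greywater, Ironridge
Last habitat: Briarlake with 68 animals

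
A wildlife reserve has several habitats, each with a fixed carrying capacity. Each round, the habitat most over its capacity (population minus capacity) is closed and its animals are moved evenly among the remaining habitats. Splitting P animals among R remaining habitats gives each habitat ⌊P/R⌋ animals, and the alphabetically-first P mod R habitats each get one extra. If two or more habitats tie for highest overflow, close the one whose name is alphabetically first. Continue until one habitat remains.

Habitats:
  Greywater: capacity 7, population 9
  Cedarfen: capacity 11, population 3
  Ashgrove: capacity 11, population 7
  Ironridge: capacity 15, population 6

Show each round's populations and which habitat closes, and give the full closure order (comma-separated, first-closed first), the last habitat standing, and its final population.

Closure order: Greywater, Ashgrove, Cedarfen
Last habitat: Ironridge with 25 animals

Round 1: Ashgrove=7 Cedarfen=3 Greywater=9 Ironridge=6 → close Greywater (overflow 2)
  9÷3 = 3 each, +1 to first 0
Round 2: Ashgrove=10 Cedarfen=6 Ironridge=9 → close Ashgrove (overflow -1)
  10÷2 = 5 each, +1 to first 0
Round 3: Cedarfen=11 Ironridge=14 → close Cedarfen (overflow 0)
  11÷1 = 11 each, +1 to first 0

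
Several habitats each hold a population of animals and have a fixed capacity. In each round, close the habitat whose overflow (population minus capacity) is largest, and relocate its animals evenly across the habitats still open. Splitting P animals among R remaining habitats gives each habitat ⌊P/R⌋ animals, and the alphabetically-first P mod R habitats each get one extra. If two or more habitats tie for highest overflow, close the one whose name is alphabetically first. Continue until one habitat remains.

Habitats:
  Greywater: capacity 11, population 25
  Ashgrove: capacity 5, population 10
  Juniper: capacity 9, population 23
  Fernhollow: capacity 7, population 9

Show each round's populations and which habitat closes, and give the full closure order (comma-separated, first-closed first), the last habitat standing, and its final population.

Round 1: Ashgrove=10 Fernhollow=9 Greywater=25 Juniper=23 → close Greywater (overflow 14)
  25÷3 = 8 each, +1 to first 1
Round 2: Ashgrove=19 Fernhollow=17 Juniper=31 → close Juniper (overflow 22)
  31÷2 = 15 each, +1 to first 1
Round 3: Ashgrove=35 Fernhollow=32 → close Ashgrove (overflow 30)
  35÷1 = 35 each, +1 to first 0

Closure order: Greywater, Juniper, Ashgrove
Last habitat: Fernhollow with 67 animals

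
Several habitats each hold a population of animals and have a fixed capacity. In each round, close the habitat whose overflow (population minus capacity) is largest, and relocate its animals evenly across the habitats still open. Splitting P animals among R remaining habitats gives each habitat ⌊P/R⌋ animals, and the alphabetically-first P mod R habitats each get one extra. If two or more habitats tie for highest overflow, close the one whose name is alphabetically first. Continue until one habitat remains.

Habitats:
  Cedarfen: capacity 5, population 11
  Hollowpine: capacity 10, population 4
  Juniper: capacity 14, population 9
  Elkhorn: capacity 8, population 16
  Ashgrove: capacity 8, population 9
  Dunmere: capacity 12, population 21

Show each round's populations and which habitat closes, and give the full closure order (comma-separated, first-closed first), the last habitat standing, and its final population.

Round 1: Ashgrove=9 Cedarfen=11 Dunmere=21 Elkhorn=16 Hollowpine=4 Juniper=9 → close Dunmere (overflow 9)
  21÷5 = 4 each, +1 to first 1
Round 2: Ashgrove=14 Cedarfen=15 Elkhorn=20 Hollowpine=8 Juniper=13 → close Elkhorn (overflow 12)
  20÷4 = 5 each, +1 to first 0
Round 3: Ashgrove=19 Cedarfen=20 Hollowpine=13 Juniper=18 → close Cedarfen (overflow 15)
  20÷3 = 6 each, +1 to first 2
Round 4: Ashgrove=26 Hollowpine=20 Juniper=24 → close Ashgrove (overflow 18)
  26÷2 = 13 each, +1 to first 0
Round 5: Hollowpine=33 Juniper=37 → close Hollowpine (overflow 23)
  33÷1 = 33 each, +1 to first 0

Closure order: Dunmere, Elkhorn, Cedarfen, Ashgrove, Hollowpine
Last habitat: Juniper with 70 animals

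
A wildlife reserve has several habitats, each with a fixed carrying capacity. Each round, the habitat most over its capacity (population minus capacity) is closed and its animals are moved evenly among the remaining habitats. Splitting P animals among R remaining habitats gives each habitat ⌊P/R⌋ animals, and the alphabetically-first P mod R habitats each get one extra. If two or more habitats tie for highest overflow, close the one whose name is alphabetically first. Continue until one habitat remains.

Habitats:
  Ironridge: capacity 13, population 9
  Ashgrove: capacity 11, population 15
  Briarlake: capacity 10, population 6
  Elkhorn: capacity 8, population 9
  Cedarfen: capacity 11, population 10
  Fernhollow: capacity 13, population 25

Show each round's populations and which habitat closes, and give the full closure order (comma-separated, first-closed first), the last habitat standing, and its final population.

Closure order: Fernhollow, Ashgrove, Elkhorn, Cedarfen, Briarlake
Last habitat: Ironridge with 74 animals

Round 1: Ashgrove=15 Briarlake=6 Cedarfen=10 Elkhorn=9 Fernhollow=25 Ironridge=9 → close Fernhollow (overflow 12)
  25÷5 = 5 each, +1 to first 0
Round 2: Ashgrove=20 Briarlake=11 Cedarfen=15 Elkhorn=14 Ironridge=14 → close Ashgrove (overflow 9)
  20÷4 = 5 each, +1 to first 0
Round 3: Briarlake=16 Cedarfen=20 Elkhorn=19 Ironridge=19 → close Elkhorn (overflow 11)
  19÷3 = 6 each, +1 to first 1
Round 4: Briarlake=23 Cedarfen=26 Ironridge=25 → close Cedarfen (overflow 15)
  26÷2 = 13 each, +1 to first 0
Round 5: Briarlake=36 Ironridge=38 → close Briarlake (overflow 26)
  36÷1 = 36 each, +1 to first 0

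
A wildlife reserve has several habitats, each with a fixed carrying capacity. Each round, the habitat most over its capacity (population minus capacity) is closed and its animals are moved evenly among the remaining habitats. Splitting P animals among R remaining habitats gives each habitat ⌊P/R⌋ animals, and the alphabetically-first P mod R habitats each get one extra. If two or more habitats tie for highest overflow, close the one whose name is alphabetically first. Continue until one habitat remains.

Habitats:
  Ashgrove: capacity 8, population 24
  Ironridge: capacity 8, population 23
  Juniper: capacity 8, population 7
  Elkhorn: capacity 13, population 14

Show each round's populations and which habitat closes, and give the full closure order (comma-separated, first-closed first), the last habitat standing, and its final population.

Round 1: Ashgrove=24 Elkhorn=14 Ironridge=23 Juniper=7 → close Ashgrove (overflow 16)
  24÷3 = 8 each, +1 to first 0
Round 2: Elkhorn=22 Ironridge=31 Juniper=15 → close Ironridge (overflow 23)
  31÷2 = 15 each, +1 to first 1
Round 3: Elkhorn=38 Juniper=30 → close Elkhorn (overflow 25)
  38÷1 = 38 each, +1 to first 0

Closure order: Ashgrove, Ironridge, Elkhorn
Last habitat: Juniper with 68 animals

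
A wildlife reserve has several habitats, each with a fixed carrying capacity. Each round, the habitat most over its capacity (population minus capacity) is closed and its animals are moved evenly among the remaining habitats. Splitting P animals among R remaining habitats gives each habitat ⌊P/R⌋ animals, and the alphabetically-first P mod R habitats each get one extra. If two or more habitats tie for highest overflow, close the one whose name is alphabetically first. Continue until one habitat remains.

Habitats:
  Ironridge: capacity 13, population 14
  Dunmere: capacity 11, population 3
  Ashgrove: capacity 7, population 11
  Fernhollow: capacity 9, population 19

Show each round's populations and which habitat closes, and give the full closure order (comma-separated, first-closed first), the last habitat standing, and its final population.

Closure order: Fernhollow, Ashgrove, Ironridge
Last habitat: Dunmere with 47 animals

Round 1: Ashgrove=11 Dunmere=3 Fernhollow=19 Ironridge=14 → close Fernhollow (overflow 10)
  19÷3 = 6 each, +1 to first 1
Round 2: Ashgrove=18 Dunmere=9 Ironridge=20 → close Ashgrove (overflow 11)
  18÷2 = 9 each, +1 to first 0
Round 3: Dunmere=18 Ironridge=29 → close Ironridge (overflow 16)
  29÷1 = 29 each, +1 to first 0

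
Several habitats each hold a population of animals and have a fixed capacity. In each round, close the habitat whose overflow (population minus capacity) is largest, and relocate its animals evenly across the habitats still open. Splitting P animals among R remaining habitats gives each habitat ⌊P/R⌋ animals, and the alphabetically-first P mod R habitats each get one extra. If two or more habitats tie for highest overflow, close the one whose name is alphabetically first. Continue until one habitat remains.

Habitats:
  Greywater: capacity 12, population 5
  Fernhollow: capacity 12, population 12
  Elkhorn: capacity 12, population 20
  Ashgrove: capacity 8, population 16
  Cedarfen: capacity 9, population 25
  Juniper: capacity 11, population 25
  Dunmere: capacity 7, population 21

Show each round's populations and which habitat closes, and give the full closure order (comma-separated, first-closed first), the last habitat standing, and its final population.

Round 1: Ashgrove=16 Cedarfen=25 Dunmere=21 Elkhorn=20 Fernhollow=12 Greywater=5 Juniper=25 → close Cedarfen (overflow 16)
  25÷6 = 4 each, +1 to first 1
Round 2: Ashgrove=21 Dunmere=25 Elkhorn=24 Fernhollow=16 Greywater=9 Juniper=29 → close Dunmere (overflow 18)
  25÷5 = 5 each, +1 to first 0
Round 3: Ashgrove=26 Elkhorn=29 Fernhollow=21 Greywater=14 Juniper=34 → close Juniper (overflow 23)
  34÷4 = 8 each, +1 to first 2
Round 4: Ashgrove=35 Elkhorn=38 Fernhollow=29 Greywater=22 → close Ashgrove (overflow 27)
  35÷3 = 11 each, +1 to first 2
Round 5: Elkhorn=50 Fernhollow=41 Greywater=33 → close Elkhorn (overflow 38)
  50÷2 = 25 each, +1 to first 0
Round 6: Fernhollow=66 Greywater=58 → close Fernhollow (overflow 54)
  66÷1 = 66 each, +1 to first 0

Closure order: Cedarfen, Dunmere, Juniper, Ashgrove, Elkhorn, Fernhollow
Last habitat: Greywater with 124 animals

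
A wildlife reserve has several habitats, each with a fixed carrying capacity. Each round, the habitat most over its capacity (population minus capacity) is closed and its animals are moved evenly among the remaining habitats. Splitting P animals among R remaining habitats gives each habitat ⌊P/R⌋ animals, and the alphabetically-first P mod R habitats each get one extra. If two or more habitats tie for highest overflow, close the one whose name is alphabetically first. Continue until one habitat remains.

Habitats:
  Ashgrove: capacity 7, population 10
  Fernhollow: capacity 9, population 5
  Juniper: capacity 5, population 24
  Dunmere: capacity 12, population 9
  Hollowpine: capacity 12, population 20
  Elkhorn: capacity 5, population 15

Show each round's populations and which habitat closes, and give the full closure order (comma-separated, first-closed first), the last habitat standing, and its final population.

Closure order: Juniper, Elkhorn, Hollowpine, Ashgrove, Dunmere
Last habitat: Fernhollow with 83 animals

Round 1: Ashgrove=10 Dunmere=9 Elkhorn=15 Fernhollow=5 Hollowpine=20 Juniper=24 → close Juniper (overflow 19)
  24÷5 = 4 each, +1 to first 4
Round 2: Ashgrove=15 Dunmere=14 Elkhorn=20 Fernhollow=10 Hollowpine=24 → close Elkhorn (overflow 15)
  20÷4 = 5 each, +1 to first 0
Round 3: Ashgrove=20 Dunmere=19 Fernhollow=15 Hollowpine=29 → close Hollowpine (overflow 17)
  29÷3 = 9 each, +1 to first 2
Round 4: Ashgrove=30 Dunmere=29 Fernhollow=24 → close Ashgrove (overflow 23)
  30÷2 = 15 each, +1 to first 0
Round 5: Dunmere=44 Fernhollow=39 → close Dunmere (overflow 32)
  44÷1 = 44 each, +1 to first 0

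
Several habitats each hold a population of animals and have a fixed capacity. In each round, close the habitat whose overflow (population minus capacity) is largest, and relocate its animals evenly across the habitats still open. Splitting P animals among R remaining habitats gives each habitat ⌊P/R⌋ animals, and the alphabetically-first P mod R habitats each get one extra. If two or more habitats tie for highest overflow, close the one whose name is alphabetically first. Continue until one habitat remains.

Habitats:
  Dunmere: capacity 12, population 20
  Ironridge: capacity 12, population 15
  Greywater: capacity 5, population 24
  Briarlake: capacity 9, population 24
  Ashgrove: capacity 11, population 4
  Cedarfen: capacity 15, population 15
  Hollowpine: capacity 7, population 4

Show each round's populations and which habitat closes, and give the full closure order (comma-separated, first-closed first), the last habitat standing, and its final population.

Round 1: Ashgrove=4 Briarlake=24 Cedarfen=15 Dunmere=20 Greywater=24 Hollowpine=4 Ironridge=15 → close Greywater (overflow 19)
  24÷6 = 4 each, +1 to first 0
Round 2: Ashgrove=8 Briarlake=28 Cedarfen=19 Dunmere=24 Hollowpine=8 Ironridge=19 → close Briarlake (overflow 19)
  28÷5 = 5 each, +1 to first 3
Round 3: Ashgrove=14 Cedarfen=25 Dunmere=30 Hollowpine=13 Ironridge=24 → close Dunmere (overflow 18)
  30÷4 = 7 each, +1 to first 2
Round 4: Ashgrove=22 Cedarfen=33 Hollowpine=20 Ironridge=31 → close Ironridge (overflow 19)
  31÷3 = 10 each, +1 to first 1
Round 5: Ashgrove=33 Cedarfen=43 Hollowpine=30 → close Cedarfen (overflow 28)
  43÷2 = 21 each, +1 to first 1
Round 6: Ashgrove=55 Hollowpine=51 → close Ashgrove (overflow 44)
  55÷1 = 55 each, +1 to first 0

Closure order: Greywater, Briarlake, Dunmere, Ironridge, Cedarfen, Ashgrove
Last habitat: Hollowpine with 106 animals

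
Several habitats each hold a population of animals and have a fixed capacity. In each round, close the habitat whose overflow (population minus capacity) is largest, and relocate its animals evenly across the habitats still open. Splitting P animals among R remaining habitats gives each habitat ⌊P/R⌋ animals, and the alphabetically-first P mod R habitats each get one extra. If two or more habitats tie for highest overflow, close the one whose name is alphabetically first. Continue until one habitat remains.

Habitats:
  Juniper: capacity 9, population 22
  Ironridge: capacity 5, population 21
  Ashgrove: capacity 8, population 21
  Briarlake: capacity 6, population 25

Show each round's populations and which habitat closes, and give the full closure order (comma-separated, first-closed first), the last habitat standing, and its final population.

Round 1: Ashgrove=21 Briarlake=25 Ironridge=21 Juniper=22 → close Briarlake (overflow 19)
  25÷3 = 8 each, +1 to first 1
Round 2: Ashgrove=30 Ironridge=29 Juniper=30 → close Ironridge (overflow 24)
  29÷2 = 14 each, +1 to first 1
Round 3: Ashgrove=45 Juniper=44 → close Ashgrove (overflow 37)
  45÷1 = 45 each, +1 to first 0

Closure order: Briarlake, Ironridge, Ashgrove
Last habitat: Juniper with 89 animals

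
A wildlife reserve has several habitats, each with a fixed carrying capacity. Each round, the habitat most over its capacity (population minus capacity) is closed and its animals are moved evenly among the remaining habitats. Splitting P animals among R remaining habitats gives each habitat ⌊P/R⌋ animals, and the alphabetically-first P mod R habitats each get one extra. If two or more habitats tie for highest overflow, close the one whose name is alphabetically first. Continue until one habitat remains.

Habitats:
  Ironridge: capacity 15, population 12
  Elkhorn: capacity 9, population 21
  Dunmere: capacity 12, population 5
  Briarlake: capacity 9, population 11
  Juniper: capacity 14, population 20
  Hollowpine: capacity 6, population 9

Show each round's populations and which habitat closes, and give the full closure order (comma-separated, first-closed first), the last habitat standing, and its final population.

Round 1: Briarlake=11 Dunmere=5 Elkhorn=21 Hollowpine=9 Ironridge=12 Juniper=20 → close Elkhorn (overflow 12)
  21÷5 = 4 each, +1 to first 1
Round 2: Briarlake=16 Dunmere=9 Hollowpine=13 Ironridge=16 Juniper=24 → close Juniper (overflow 10)
  24÷4 = 6 each, +1 to first 0
Round 3: Briarlake=22 Dunmere=15 Hollowpine=19 Ironridge=22 → close Briarlake (overflow 13)
  22÷3 = 7 each, +1 to first 1
Round 4: Dunmere=23 Hollowpine=26 Ironridge=29 → close Hollowpine (overflow 20)
  26÷2 = 13 each, +1 to first 0
Round 5: Dunmere=36 Ironridge=42 → close Ironridge (overflow 27)
  42÷1 = 42 each, +1 to first 0

Closure order: Elkhorn, Juniper, Briarlake, Hollowpine, Ironridge
Last habitat: Dunmere with 78 animals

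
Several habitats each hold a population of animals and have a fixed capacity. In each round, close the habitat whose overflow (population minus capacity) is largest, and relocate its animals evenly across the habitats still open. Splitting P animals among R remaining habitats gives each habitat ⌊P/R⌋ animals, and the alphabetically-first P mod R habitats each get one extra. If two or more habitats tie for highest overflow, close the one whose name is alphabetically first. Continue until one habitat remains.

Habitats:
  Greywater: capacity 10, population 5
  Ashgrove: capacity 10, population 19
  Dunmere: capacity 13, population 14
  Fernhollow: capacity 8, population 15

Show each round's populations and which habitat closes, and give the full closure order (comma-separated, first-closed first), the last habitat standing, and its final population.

Round 1: Ashgrove=19 Dunmere=14 Fernhollow=15 Greywater=5 → close Ashgrove (overflow 9)
  19÷3 = 6 each, +1 to first 1
Round 2: Dunmere=21 Fernhollow=21 Greywater=11 → close Fernhollow (overflow 13)
  21÷2 = 10 each, +1 to first 1
Round 3: Dunmere=32 Greywater=21 → close Dunmere (overflow 19)
  32÷1 = 32 each, +1 to first 0

Closure order: Ashgrove, Fernhollow, Dunmere
Last habitat: Greywater with 53 animals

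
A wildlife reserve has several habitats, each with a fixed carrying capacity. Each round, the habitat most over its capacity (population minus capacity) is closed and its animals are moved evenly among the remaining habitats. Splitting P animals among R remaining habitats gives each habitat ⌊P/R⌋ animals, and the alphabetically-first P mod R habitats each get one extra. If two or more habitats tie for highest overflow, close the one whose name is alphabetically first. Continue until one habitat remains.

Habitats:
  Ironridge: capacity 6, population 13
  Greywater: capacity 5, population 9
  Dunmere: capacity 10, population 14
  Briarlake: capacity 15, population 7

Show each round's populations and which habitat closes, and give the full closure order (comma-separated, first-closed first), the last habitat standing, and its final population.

Closure order: Ironridge, Dunmere, Greywater
Last habitat: Briarlake with 43 animals

Round 1: Briarlake=7 Dunmere=14 Greywater=9 Ironridge=13 → close Ironridge (overflow 7)
  13÷3 = 4 each, +1 to first 1
Round 2: Briarlake=12 Dunmere=18 Greywater=13 → close Dunmere (overflow 8)
  18÷2 = 9 each, +1 to first 0
Round 3: Briarlake=21 Greywater=22 → close Greywater (overflow 17)
  22÷1 = 22 each, +1 to first 0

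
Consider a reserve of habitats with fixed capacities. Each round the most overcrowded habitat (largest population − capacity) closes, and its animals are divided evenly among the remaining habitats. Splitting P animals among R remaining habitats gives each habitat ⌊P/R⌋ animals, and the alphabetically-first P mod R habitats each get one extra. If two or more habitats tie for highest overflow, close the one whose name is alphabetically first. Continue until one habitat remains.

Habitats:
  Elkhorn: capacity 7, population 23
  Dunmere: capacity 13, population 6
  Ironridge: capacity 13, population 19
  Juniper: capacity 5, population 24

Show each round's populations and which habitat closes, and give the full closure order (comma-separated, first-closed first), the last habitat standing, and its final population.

Closure order: Juniper, Elkhorn, Ironridge
Last habitat: Dunmere with 72 animals

Round 1: Dunmere=6 Elkhorn=23 Ironridge=19 Juniper=24 → close Juniper (overflow 19)
  24÷3 = 8 each, +1 to first 0
Round 2: Dunmere=14 Elkhorn=31 Ironridge=27 → close Elkhorn (overflow 24)
  31÷2 = 15 each, +1 to first 1
Round 3: Dunmere=30 Ironridge=42 → close Ironridge (overflow 29)
  42÷1 = 42 each, +1 to first 0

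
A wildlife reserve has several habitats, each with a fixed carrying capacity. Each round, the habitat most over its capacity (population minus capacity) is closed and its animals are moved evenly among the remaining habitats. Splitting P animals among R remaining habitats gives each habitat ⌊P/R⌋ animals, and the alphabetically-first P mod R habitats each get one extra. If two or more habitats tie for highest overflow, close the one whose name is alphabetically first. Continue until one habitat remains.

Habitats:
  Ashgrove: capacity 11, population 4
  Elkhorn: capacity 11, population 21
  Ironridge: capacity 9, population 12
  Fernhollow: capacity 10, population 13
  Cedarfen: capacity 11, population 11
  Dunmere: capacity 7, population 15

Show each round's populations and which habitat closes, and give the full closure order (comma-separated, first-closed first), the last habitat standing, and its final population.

Closure order: Elkhorn, Dunmere, Fernhollow, Ironridge, Cedarfen
Last habitat: Ashgrove with 76 animals

Round 1: Ashgrove=4 Cedarfen=11 Dunmere=15 Elkhorn=21 Fernhollow=13 Ironridge=12 → close Elkhorn (overflow 10)
  21÷5 = 4 each, +1 to first 1
Round 2: Ashgrove=9 Cedarfen=15 Dunmere=19 Fernhollow=17 Ironridge=16 → close Dunmere (overflow 12)
  19÷4 = 4 each, +1 to first 3
Round 3: Ashgrove=14 Cedarfen=20 Fernhollow=22 Ironridge=20 → close Fernhollow (overflow 12)
  22÷3 = 7 each, +1 to first 1
Round 4: Ashgrove=22 Cedarfen=27 Ironridge=27 → close Ironridge (overflow 18)
  27÷2 = 13 each, +1 to first 1
Round 5: Ashgrove=36 Cedarfen=40 → close Cedarfen (overflow 29)
  40÷1 = 40 each, +1 to first 0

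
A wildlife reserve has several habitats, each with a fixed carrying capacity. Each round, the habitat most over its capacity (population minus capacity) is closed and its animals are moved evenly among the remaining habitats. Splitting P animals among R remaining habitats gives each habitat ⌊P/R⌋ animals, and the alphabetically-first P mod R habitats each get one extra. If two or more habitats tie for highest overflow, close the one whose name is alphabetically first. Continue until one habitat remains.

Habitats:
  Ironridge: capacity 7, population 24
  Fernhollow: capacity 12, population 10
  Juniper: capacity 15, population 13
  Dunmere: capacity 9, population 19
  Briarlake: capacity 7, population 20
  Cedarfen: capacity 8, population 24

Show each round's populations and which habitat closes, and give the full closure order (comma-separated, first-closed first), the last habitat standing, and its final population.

Closure order: Ironridge, Cedarfen, Briarlake, Dunmere, Fernhollow
Last habitat: Juniper with 110 animals

Round 1: Briarlake=20 Cedarfen=24 Dunmere=19 Fernhollow=10 Ironridge=24 Juniper=13 → close Ironridge (overflow 17)
  24÷5 = 4 each, +1 to first 4
Round 2: Briarlake=25 Cedarfen=29 Dunmere=24 Fernhollow=15 Juniper=17 → close Cedarfen (overflow 21)
  29÷4 = 7 each, +1 to first 1
Round 3: Briarlake=33 Dunmere=31 Fernhollow=22 Juniper=24 → close Briarlake (overflow 26)
  33÷3 = 11 each, +1 to first 0
Round 4: Dunmere=42 Fernhollow=33 Juniper=35 → close Dunmere (overflow 33)
  42÷2 = 21 each, +1 to first 0
Round 5: Fernhollow=54 Juniper=56 → close Fernhollow (overflow 42)
  54÷1 = 54 each, +1 to first 0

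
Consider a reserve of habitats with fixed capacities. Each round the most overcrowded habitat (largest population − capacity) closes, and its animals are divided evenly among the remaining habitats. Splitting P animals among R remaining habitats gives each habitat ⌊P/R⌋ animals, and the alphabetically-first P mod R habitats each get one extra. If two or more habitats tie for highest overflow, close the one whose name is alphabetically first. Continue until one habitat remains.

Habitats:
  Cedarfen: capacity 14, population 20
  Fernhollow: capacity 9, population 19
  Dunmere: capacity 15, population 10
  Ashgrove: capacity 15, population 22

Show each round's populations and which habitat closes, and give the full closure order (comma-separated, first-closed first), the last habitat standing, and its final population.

Closure order: Fernhollow, Ashgrove, Cedarfen
Last habitat: Dunmere with 71 animals

Round 1: Ashgrove=22 Cedarfen=20 Dunmere=10 Fernhollow=19 → close Fernhollow (overflow 10)
  19÷3 = 6 each, +1 to first 1
Round 2: Ashgrove=29 Cedarfen=26 Dunmere=16 → close Ashgrove (overflow 14)
  29÷2 = 14 each, +1 to first 1
Round 3: Cedarfen=41 Dunmere=30 → close Cedarfen (overflow 27)
  41÷1 = 41 each, +1 to first 0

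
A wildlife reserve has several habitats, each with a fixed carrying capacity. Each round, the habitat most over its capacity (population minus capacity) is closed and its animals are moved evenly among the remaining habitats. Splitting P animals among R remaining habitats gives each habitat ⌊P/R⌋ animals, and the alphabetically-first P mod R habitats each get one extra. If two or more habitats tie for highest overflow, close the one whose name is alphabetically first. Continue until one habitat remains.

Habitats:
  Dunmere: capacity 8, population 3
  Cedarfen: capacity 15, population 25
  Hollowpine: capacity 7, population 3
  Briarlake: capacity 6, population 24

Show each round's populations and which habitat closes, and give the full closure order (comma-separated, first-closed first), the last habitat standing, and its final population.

Closure order: Briarlake, Cedarfen, Dunmere
Last habitat: Hollowpine with 55 animals

Round 1: Briarlake=24 Cedarfen=25 Dunmere=3 Hollowpine=3 → close Briarlake (overflow 18)
  24÷3 = 8 each, +1 to first 0
Round 2: Cedarfen=33 Dunmere=11 Hollowpine=11 → close Cedarfen (overflow 18)
  33÷2 = 16 each, +1 to first 1
Round 3: Dunmere=28 Hollowpine=27 → close Dunmere (overflow 20)
  28÷1 = 28 each, +1 to first 0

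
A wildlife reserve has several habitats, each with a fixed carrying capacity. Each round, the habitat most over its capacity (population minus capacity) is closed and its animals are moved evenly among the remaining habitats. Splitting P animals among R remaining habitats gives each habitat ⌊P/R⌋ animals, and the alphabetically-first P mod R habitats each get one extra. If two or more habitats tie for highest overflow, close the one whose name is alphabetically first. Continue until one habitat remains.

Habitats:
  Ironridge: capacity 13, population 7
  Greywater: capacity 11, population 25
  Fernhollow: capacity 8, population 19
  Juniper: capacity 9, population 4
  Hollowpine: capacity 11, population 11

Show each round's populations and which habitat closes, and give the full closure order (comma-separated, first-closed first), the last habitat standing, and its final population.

Round 1: Fernhollow=19 Greywater=25 Hollowpine=11 Ironridge=7 Juniper=4 → close Greywater (overflow 14)
  25÷4 = 6 each, +1 to first 1
Round 2: Fernhollow=26 Hollowpine=17 Ironridge=13 Juniper=10 → close Fernhollow (overflow 18)
  26÷3 = 8 each, +1 to first 2
Round 3: Hollowpine=26 Ironridge=22 Juniper=18 → close Hollowpine (overflow 15)
  26÷2 = 13 each, +1 to first 0
Round 4: Ironridge=35 Juniper=31 → close Ironridge (overflow 22)
  35÷1 = 35 each, +1 to first 0

Closure order: Greywater, Fernhollow, Hollowpine, Ironridge
Last habitat: Juniper with 66 animals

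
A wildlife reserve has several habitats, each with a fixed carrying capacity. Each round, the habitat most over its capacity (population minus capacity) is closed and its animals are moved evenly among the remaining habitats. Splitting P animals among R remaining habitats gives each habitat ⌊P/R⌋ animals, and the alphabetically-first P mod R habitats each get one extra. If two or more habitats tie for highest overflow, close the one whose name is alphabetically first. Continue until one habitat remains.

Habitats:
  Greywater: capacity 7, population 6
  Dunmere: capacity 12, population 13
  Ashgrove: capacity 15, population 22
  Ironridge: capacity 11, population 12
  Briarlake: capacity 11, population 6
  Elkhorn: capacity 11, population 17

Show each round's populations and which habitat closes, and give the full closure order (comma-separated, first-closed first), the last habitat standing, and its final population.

Closure order: Ashgrove, Elkhorn, Dunmere, Ironridge, Greywater
Last habitat: Briarlake with 76 animals

Round 1: Ashgrove=22 Briarlake=6 Dunmere=13 Elkhorn=17 Greywater=6 Ironridge=12 → close Ashgrove (overflow 7)
  22÷5 = 4 each, +1 to first 2
Round 2: Briarlake=11 Dunmere=18 Elkhorn=21 Greywater=10 Ironridge=16 → close Elkhorn (overflow 10)
  21÷4 = 5 each, +1 to first 1
Round 3: Briarlake=17 Dunmere=23 Greywater=15 Ironridge=21 → close Dunmere (overflow 11)
  23÷3 = 7 each, +1 to first 2
Round 4: Briarlake=25 Greywater=23 Ironridge=28 → close Ironridge (overflow 17)
  28÷2 = 14 each, +1 to first 0
Round 5: Briarlake=39 Greywater=37 → close Greywater (overflow 30)
  37÷1 = 37 each, +1 to first 0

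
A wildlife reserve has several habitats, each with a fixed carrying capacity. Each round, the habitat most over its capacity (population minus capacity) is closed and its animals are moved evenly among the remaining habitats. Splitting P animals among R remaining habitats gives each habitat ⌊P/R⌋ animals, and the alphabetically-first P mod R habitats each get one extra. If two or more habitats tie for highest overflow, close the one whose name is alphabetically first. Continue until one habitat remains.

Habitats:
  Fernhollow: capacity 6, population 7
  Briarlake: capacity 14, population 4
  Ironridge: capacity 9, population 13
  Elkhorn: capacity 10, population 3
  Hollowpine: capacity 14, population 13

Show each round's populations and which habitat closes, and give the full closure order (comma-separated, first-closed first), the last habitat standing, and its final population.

Closure order: Ironridge, Fernhollow, Hollowpine, Briarlake
Last habitat: Elkhorn with 40 animals

Round 1: Briarlake=4 Elkhorn=3 Fernhollow=7 Hollowpine=13 Ironridge=13 → close Ironridge (overflow 4)
  13÷4 = 3 each, +1 to first 1
Round 2: Briarlake=8 Elkhorn=6 Fernhollow=10 Hollowpine=16 → close Fernhollow (overflow 4)
  10÷3 = 3 each, +1 to first 1
Round 3: Briarlake=12 Elkhorn=9 Hollowpine=19 → close Hollowpine (overflow 5)
  19÷2 = 9 each, +1 to first 1
Round 4: Briarlake=22 Elkhorn=18 → close Briarlake (overflow 8)
  22÷1 = 22 each, +1 to first 0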